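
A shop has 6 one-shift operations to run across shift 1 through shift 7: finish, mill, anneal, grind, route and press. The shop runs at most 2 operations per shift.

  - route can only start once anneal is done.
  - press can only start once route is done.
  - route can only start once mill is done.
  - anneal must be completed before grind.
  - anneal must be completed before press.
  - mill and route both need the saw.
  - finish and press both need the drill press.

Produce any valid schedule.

grind -> shift 2, press -> shift 3, anneal -> shift 1, finish -> shift 4, route -> shift 2, mill -> shift 1

Checking: anneal(shift 1) before press(shift 3); route(shift 2) before press(shift 3); anneal(shift 1) before route(shift 2); anneal(shift 1) before grind(shift 2); mill(shift 1) before route(shift 2); finish(shift 4) != press(shift 3); mill(shift 1) != route(shift 2); max 2 per shift (cap 2).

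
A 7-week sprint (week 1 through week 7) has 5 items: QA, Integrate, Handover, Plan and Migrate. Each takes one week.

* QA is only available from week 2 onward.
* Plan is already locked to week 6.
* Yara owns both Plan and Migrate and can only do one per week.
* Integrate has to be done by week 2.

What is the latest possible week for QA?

week 7

QA is available from week 2.
QA at week 7 is achievable: QA -> week 7; Integrate -> week 1; Migrate -> week 1; Handover -> week 1; Plan -> week 6.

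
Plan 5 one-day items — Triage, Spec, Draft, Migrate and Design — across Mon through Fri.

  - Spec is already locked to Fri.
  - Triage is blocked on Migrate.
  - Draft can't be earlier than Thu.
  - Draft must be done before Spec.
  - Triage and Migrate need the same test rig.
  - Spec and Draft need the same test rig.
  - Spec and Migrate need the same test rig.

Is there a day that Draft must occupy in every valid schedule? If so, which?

Draft's window is Thu–Fri.
Spec is fixed at Fri, and Draft can't share a day with Spec.
So Draft must be Thu.

Thu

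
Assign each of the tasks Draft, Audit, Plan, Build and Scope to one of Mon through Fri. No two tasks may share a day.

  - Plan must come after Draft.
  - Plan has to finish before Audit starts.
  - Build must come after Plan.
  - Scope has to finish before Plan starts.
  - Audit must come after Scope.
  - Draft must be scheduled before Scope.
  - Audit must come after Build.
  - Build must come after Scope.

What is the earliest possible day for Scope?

Precedence pushes Scope to at least Tue; downstream work caps Scope at Tue.
Scope at Tue is achievable: Plan=Wed, Audit=Fri, Draft=Mon, Build=Thu, Scope=Tue.

Tue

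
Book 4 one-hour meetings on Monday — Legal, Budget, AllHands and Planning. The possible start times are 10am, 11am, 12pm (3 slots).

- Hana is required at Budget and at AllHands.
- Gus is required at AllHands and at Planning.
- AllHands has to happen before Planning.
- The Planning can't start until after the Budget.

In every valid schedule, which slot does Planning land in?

Precedence pushes Planning to at least 11am.
So Planning is pinned to 12pm.

12pm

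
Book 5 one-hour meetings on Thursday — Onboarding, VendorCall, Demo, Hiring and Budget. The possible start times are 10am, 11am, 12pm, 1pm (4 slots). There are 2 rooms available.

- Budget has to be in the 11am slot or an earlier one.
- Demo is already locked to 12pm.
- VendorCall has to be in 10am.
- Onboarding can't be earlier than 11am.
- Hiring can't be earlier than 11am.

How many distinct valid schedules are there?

Splitting on Onboarding: it can be 11am (5), 12pm (4), 1pm (6). Listing each branch's schedules as (VendorCall, Demo, Hiring, Budget):
Onboarding=11am: (10am,12pm,11am,10am) (10am,12pm,12pm,10am) (10am,12pm,12pm,11am) (10am,12pm,1pm,10am) (10am,12pm,1pm,11am) — 5.
Onboarding=12pm: (10am,12pm,11am,10am) (10am,12pm,11am,11am) (10am,12pm,1pm,10am) (10am,12pm,1pm,11am) — 4.
Onboarding=1pm: (10am,12pm,11am,10am) (10am,12pm,11am,11am) (10am,12pm,12pm,10am) (10am,12pm,12pm,11am) (10am,12pm,1pm,10am) (10am,12pm,1pm,11am) — 6.
Summing: 5 + 4 + 6 = 15.

15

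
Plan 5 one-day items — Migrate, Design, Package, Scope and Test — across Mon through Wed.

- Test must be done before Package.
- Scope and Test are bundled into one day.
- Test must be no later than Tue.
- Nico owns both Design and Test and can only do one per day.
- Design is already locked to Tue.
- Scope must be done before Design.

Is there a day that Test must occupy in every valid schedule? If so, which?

Mon

Test's window is Mon–Tue.
Design is fixed at Tue, and Test can't share a day with Design.
So Test must be Mon.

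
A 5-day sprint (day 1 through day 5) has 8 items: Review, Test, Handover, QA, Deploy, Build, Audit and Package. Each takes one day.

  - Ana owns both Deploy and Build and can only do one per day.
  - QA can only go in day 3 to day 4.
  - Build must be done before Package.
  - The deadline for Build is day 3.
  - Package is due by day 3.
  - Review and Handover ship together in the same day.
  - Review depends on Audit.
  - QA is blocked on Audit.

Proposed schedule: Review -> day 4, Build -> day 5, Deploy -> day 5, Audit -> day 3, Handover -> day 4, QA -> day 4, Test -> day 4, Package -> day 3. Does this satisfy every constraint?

No — it violates: Ana owns both Deploy and Build and can only do one per day

QA is blocked on Audit — holds.
Build must be done before Package — violated.
The deadline for Build is day 3 — violated.
Ana owns both Deploy and Build and can only do one per day — violated.
QA can only go in day 3 to day 4 — holds.
Review depends on Audit — holds.
Review and Handover ship together in the same day — holds.
Package is due by day 3 — holds.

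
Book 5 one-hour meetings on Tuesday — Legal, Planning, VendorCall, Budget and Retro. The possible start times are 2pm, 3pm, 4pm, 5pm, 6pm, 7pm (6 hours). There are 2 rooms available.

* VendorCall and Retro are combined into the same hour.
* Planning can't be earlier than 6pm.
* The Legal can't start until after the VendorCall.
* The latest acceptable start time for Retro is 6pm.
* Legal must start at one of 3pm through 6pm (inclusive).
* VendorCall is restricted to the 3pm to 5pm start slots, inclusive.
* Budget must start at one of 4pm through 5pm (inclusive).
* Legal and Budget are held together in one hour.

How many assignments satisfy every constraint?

6

Splitting on Legal: it can be 4pm (2), 5pm (4). Listing each branch's schedules as (Planning, VendorCall, Budget, Retro):
Legal=4pm: (6pm,3pm,4pm,3pm) (7pm,3pm,4pm,3pm) — 2.
Legal=5pm: (6pm,3pm,5pm,3pm) (6pm,4pm,5pm,4pm) (7pm,3pm,5pm,3pm) (7pm,4pm,5pm,4pm) — 4.
Summing: 2 + 4 = 6.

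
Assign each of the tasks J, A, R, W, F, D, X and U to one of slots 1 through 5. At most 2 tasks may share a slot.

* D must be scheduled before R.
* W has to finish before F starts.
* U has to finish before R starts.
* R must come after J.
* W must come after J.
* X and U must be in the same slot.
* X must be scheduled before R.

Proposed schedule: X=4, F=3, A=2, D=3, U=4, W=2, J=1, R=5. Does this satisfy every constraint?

D must be scheduled before R — holds.
U has to finish before R starts — holds.
X and U must be in the same slot — holds.
R must come after J — holds.
W has to finish before F starts — holds.
W must come after J — holds.
At most 2 tasks may share a slot — holds.
X must be scheduled before R — holds.

Yes, all constraints hold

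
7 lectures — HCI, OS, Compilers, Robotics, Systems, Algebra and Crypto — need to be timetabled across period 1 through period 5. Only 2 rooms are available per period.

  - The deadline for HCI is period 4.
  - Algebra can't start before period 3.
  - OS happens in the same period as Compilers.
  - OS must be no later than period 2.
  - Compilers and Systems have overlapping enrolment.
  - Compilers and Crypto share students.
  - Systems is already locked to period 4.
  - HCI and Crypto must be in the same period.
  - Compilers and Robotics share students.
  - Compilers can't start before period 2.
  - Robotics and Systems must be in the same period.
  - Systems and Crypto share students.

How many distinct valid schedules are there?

3

Enumerating: Algebra in period 3, HCI in period 1, Robotics in period 4, Crypto in period 1, OS in period 2, Compilers in period 2, Systems in period 4 | HCI=period 1; Systems=period 4; Algebra=period 5; Crypto=period 1; Robotics=period 4; Compilers=period 2; OS=period 2 | Robotics -> period 4; HCI -> period 3; OS -> period 2; Compilers -> period 2; Crypto -> period 3; Systems -> period 4; Algebra -> period 5.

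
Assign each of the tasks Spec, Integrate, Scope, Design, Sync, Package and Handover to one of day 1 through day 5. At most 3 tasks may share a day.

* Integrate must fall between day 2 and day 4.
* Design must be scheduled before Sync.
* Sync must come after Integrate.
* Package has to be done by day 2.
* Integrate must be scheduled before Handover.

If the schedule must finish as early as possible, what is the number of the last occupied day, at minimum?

The precedence chain requires at least 2 distinct days.
With at most 3 per day and 7 tasks, at least 3 days are needed.
Propagating the time windows through the other constraints, Sync can't land before day 3, so the schedule must run through at least day 3.
3 works (last occupied day: day 3): for example Spec=day 1; Design=day 1; Integrate=day 2; Handover=day 3; Scope=day 2; Package=day 1; Sync=day 3.

3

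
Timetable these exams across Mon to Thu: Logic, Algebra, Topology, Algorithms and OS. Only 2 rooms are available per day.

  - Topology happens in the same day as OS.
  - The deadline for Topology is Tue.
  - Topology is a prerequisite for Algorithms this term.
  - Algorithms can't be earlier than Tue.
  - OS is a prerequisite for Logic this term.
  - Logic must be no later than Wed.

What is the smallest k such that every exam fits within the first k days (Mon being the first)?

3

The precedence chain requires at least 2 distinct days.
With at most 2 per day and 5 exams, at least 3 days are needed.
3 works (last occupied day: Wed): for example Algebra -> Wed; OS -> Mon; Logic -> Tue; Topology -> Mon; Algorithms -> Tue.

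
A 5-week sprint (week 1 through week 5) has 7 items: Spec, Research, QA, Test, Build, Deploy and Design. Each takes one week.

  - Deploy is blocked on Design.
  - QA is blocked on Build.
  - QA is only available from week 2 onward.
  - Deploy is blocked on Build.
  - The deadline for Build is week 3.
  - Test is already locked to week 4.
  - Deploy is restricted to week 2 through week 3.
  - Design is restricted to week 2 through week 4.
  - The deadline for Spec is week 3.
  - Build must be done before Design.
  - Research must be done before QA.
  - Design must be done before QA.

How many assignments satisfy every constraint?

27

Splitting on Spec: it can be week 1 (9), week 2 (9), week 3 (9). Listing each branch's schedules as (Research, QA, Test, Build, Deploy, Design) by week number:
Spec=week 1: (1,3,4,1,3,2) (1,4,4,1,3,2) (1,5,4,1,3,2) (2,3,4,1,3,2) (2,4,4,1,3,2) (2,5,4,1,3,2) (3,4,4,1,3,2) (3,5,4,1,3,2) (4,5,4,1,3,2) — 9.
Spec=week 2: (1,3,4,1,3,2) (1,4,4,1,3,2) (1,5,4,1,3,2) (2,3,4,1,3,2) (2,4,4,1,3,2) (2,5,4,1,3,2) (3,4,4,1,3,2) (3,5,4,1,3,2) (4,5,4,1,3,2) — 9.
Spec=week 3: (1,3,4,1,3,2) (1,4,4,1,3,2) (1,5,4,1,3,2) (2,3,4,1,3,2) (2,4,4,1,3,2) (2,5,4,1,3,2) (3,4,4,1,3,2) (3,5,4,1,3,2) (4,5,4,1,3,2) — 9.
Summing: 9 + 9 + 9 = 27.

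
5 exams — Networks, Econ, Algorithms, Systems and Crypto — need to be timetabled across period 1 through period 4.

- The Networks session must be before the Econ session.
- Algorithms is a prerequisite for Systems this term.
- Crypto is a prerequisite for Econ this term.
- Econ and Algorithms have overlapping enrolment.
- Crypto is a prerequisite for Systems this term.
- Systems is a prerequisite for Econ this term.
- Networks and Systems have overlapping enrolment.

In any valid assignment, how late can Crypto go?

period 2

Downstream work caps Crypto at period 2.
Crypto at period 2 is achievable: Econ -> period 4; Crypto -> period 2; Systems -> period 3; Algorithms -> period 1; Networks -> period 1.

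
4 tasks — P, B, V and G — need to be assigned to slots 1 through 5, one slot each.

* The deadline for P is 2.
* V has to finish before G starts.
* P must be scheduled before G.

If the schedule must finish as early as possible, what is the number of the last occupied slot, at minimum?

The precedence chain requires at least 2 distinct slots.
2 works (last occupied slot: 2): for example V=1, G=2, B=1, P=1.

slot 2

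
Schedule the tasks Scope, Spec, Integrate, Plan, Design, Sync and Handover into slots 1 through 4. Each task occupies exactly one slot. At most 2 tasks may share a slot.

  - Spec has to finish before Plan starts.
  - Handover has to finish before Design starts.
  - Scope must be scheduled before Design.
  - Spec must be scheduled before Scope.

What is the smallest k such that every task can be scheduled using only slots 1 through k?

4 slots

The precedence chain requires at least 3 distinct slots.
With at most 2 per slot and 7 tasks, at least 4 slots are needed.
4 works (last occupied slot: 4): for example Plan -> 2, Design -> 3, Integrate -> 3, Sync -> 4, Scope -> 2, Handover -> 1, Spec -> 1.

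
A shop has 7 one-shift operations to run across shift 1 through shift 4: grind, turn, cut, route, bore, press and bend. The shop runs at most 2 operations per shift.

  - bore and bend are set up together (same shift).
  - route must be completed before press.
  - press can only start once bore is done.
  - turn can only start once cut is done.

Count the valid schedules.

Splitting on grind: it can be shift 1 (9), shift 2 (9), shift 3 (10), shift 4 (12). Listing each branch's schedules as (turn, cut, route, bore, press, bend) by shift number:
grind=shift 1: (2,1,2,3,4,3) (3,1,3,2,4,2) (4,1,2,3,4,3) (4,1,3,2,4,2) (4,2,1,3,4,3) (4,2,2,3,4,3) (4,3,1,2,3,2) (4,3,1,2,4,2) (4,3,3,2,4,2) — 9.
grind=shift 2: (2,1,1,3,4,3) (3,2,3,1,4,1) (4,1,1,3,4,3) (4,1,2,3,4,3) (4,2,1,3,4,3) (4,2,3,1,4,1) (4,3,2,1,3,1) (4,3,2,1,4,1) (4,3,3,1,4,1) — 9.
grind=shift 3: (3,1,1,2,4,2) (3,2,2,1,4,1) (4,1,1,2,3,2) (4,1,1,2,4,2) (4,1,3,2,4,2) (4,2,2,1,3,1) (4,2,2,1,4,1) (4,2,3,1,4,1) (4,3,1,2,4,2) (4,3,2,1,4,1) — 10.
grind=shift 4: (2,1,1,3,4,3) (2,1,2,3,4,3) (3,1,1,2,3,2) (3,1,1,2,4,2) (3,1,3,2,4,2) (3,2,2,1,3,1) (3,2,2,1,4,1) (3,2,3,1,4,1) (4,1,1,2,3,2) (4,2,2,1,3,1) (4,3,1,2,3,2) (4,3,2,1,3,1) — 12.
Summing: 9 + 9 + 10 + 12 = 40.

40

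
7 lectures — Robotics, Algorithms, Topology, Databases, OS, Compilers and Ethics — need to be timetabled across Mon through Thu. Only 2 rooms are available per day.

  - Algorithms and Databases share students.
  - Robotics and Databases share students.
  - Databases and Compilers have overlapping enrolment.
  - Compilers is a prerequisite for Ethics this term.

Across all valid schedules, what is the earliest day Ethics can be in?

Precedence pushes Ethics to at least Tue.
Ethics at Tue is achievable: Databases -> Wed; OS -> Thu; Topology -> Wed; Ethics -> Tue; Robotics -> Mon; Algorithms -> Tue; Compilers -> Mon.

Tue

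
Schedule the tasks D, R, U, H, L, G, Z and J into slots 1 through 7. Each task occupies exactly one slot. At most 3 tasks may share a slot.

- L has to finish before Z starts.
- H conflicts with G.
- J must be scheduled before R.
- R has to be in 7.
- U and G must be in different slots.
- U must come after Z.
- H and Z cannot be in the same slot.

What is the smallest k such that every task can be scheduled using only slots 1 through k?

The precedence chain requires at least 3 distinct slots.
With at most 3 per slot and 8 tasks, at least 3 slots are needed.
R can't be placed before 7, so the schedule must run through at least slot 7.
7 works (last occupied slot: 7): for example G=2; Z=2; J=1; L=1; U=3; H=3; R=7; D=1.

7 slots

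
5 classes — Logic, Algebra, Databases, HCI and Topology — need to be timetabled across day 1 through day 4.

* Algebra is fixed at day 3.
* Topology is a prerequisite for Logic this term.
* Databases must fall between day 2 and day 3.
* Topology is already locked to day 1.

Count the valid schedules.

Splitting on Logic: it can be day 2 (8), day 3 (8), day 4 (8). Listing each branch's schedules as (Algebra, Databases, HCI, Topology) by day number:
Logic=day 2: (3,2,1,1) (3,2,2,1) (3,2,3,1) (3,2,4,1) (3,3,1,1) (3,3,2,1) (3,3,3,1) (3,3,4,1) — 8.
Logic=day 3: (3,2,1,1) (3,2,2,1) (3,2,3,1) (3,2,4,1) (3,3,1,1) (3,3,2,1) (3,3,3,1) (3,3,4,1) — 8.
Logic=day 4: (3,2,1,1) (3,2,2,1) (3,2,3,1) (3,2,4,1) (3,3,1,1) (3,3,2,1) (3,3,3,1) (3,3,4,1) — 8.
Summing: 8 + 8 + 8 = 24.

24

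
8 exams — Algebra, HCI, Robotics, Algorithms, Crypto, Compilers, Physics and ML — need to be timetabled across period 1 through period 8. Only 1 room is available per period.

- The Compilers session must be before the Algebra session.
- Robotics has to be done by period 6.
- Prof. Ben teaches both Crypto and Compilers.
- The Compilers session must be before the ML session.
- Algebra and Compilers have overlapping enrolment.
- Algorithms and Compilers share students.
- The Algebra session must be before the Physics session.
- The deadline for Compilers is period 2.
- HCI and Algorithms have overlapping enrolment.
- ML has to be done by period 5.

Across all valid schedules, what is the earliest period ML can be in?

Precedence pushes ML to at least period 2; ML's own window allows nothing later than period 5.
ML at period 2 is achievable: ML in period 2; Compilers in period 1; HCI in period 6; Algebra in period 4; Physics in period 5; Crypto in period 8; Algorithms in period 7; Robotics in period 3.

period 2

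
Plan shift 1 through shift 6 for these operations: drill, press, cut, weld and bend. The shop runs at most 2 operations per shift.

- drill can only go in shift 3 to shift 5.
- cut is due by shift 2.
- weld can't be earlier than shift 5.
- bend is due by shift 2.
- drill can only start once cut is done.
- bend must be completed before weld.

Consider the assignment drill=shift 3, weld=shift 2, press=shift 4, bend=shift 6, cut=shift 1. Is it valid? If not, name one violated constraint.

bend must be completed before weld — violated.
cut is due by shift 2 — holds.
drill can only go in shift 3 to shift 5 — holds.
drill can only start once cut is done — holds.
The shop runs at most 2 operations per shift — holds.
bend is due by shift 2 — violated.
weld can't be earlier than shift 5 — violated.

Invalid. bend must be completed before weld.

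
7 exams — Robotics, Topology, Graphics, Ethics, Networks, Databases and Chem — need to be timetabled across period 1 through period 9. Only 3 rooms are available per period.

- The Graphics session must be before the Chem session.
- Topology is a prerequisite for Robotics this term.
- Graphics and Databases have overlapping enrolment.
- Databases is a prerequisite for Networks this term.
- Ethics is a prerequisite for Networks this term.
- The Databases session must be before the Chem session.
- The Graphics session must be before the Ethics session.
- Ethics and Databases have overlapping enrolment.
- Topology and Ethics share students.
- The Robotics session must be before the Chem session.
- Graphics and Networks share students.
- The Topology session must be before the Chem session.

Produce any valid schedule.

Robotics in period 2; Chem in period 3; Topology in period 1; Networks in period 4; Graphics in period 1; Databases in period 2; Ethics in period 3

Checking: Topology(period 1) before Robotics(period 2); Databases(period 2) before Chem(period 3); Databases(period 2) before Networks(period 4); Graphics(period 1) before Chem(period 3); Graphics(period 1) before Ethics(period 3); Ethics(period 3) before Networks(period 4); Robotics(period 2) before Chem(period 3); Topology(period 1) before Chem(period 3); Ethics(period 3) != Databases(period 2); Graphics(period 1) != Networks(period 4); Topology(period 1) != Ethics(period 3); Graphics(period 1) != Databases(period 2); max 2 per period (cap 3).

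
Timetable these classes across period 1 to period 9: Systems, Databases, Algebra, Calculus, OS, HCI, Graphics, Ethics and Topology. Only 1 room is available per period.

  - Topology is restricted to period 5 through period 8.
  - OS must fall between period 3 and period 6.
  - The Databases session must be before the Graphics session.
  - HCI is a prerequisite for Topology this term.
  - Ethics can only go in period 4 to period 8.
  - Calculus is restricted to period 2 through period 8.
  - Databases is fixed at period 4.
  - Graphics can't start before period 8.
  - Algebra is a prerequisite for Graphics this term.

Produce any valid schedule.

Systems -> period 9; OS -> period 3; Databases -> period 4; Graphics -> period 8; Calculus -> period 2; Algebra -> period 7; Topology -> period 5; HCI -> period 1; Ethics -> period 6

Checking: HCI(period 1) before Topology(period 5); Databases(period 4) before Graphics(period 8); Algebra(period 7) before Graphics(period 8); Topology=period 5 in [period 5,period 8]; Databases=period 4 in [period 4,period 4]; Calculus=period 2 in [period 2,period 8]; Ethics=period 6 in [period 4,period 8]; Graphics=period 8 in [period 8,period 9]; OS=period 3 in [period 3,period 6]; max 1 per period (cap 1).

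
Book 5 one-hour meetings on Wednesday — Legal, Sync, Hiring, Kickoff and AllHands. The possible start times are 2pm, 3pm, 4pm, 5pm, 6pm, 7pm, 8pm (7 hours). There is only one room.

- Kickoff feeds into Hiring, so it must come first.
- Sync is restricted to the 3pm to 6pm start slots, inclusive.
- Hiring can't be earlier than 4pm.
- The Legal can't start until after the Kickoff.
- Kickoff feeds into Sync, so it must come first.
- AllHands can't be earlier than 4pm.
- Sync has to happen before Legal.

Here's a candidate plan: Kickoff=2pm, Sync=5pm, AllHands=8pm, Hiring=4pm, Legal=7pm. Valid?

There is only one room — holds.
The Legal can't start until after the Kickoff — holds.
Kickoff feeds into Hiring, so it must come first — holds.
Sync is restricted to the 3pm to 6pm start slots, inclusive — holds.
AllHands can't be earlier than 4pm — holds.
Kickoff feeds into Sync, so it must come first — holds.
Hiring can't be earlier than 4pm — holds.
Sync has to happen before Legal — holds.

Yes, all constraints hold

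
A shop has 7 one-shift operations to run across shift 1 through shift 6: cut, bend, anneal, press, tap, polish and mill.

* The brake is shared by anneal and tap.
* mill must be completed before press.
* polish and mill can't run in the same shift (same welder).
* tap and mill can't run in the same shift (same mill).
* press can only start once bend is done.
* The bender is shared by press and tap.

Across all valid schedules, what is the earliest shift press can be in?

Precedence pushes press to at least shift 2.
press at shift 2 is achievable: polish in shift 2, mill in shift 1, bend in shift 1, tap in shift 3, cut in shift 1, anneal in shift 1, press in shift 2.

shift 2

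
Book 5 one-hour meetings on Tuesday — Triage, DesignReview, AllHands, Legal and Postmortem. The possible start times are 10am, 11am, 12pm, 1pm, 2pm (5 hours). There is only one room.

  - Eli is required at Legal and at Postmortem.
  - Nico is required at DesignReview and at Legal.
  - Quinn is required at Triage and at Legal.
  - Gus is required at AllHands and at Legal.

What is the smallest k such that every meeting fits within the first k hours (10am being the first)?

5

With at most 1 per hour and 5 meetings, at least 5 hours are needed.
5 works (last occupied hour: 2pm): for example AllHands=12pm, Triage=10am, DesignReview=11am, Postmortem=2pm, Legal=1pm.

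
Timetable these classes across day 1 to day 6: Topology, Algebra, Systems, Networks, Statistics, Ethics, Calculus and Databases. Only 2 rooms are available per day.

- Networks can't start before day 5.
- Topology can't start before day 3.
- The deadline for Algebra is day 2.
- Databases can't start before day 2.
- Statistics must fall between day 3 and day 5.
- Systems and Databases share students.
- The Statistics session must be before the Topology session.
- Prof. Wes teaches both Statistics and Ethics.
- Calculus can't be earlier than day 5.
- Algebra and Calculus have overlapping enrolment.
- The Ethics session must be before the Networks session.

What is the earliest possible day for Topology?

day 4

Topology is available from day 3; precedence pushes Topology to at least day 4.
Topology at day 4 is achievable: Statistics in day 3, Algebra in day 1, Topology in day 4, Systems in day 3, Calculus in day 5, Ethics in day 1, Databases in day 2, Networks in day 5.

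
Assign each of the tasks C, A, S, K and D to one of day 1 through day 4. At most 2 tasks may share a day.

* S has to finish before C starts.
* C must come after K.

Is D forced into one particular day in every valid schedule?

D can be day 1 (e.g. D=day 1, C=day 3, A=day 2, S=day 1, K=day 2) or day 2 (e.g. K=day 1, A=day 3, C=day 2, D=day 2, S=day 1).

No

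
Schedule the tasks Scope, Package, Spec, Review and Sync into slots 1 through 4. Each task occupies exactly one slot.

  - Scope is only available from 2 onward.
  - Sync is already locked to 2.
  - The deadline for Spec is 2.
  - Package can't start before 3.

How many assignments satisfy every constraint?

48

Splitting on Scope: it can be 2 (16), 3 (16), 4 (16). Listing each branch's schedules as (Package, Spec, Review, Sync):
Scope=2: (3,1,1,2) (3,1,2,2) (3,1,3,2) (3,1,4,2) (3,2,1,2) (3,2,2,2) (3,2,3,2) (3,2,4,2) (4,1,1,2) (4,1,2,2) (4,1,3,2) (4,1,4,2) (4,2,1,2) (4,2,2,2) (4,2,3,2) (4,2,4,2) — 16.
Scope=3: (3,1,1,2) (3,1,2,2) (3,1,3,2) (3,1,4,2) (3,2,1,2) (3,2,2,2) (3,2,3,2) (3,2,4,2) (4,1,1,2) (4,1,2,2) (4,1,3,2) (4,1,4,2) (4,2,1,2) (4,2,2,2) (4,2,3,2) (4,2,4,2) — 16.
Scope=4: (3,1,1,2) (3,1,2,2) (3,1,3,2) (3,1,4,2) (3,2,1,2) (3,2,2,2) (3,2,3,2) (3,2,4,2) (4,1,1,2) (4,1,2,2) (4,1,3,2) (4,1,4,2) (4,2,1,2) (4,2,2,2) (4,2,3,2) (4,2,4,2) — 16.
Summing: 16 + 16 + 16 = 48.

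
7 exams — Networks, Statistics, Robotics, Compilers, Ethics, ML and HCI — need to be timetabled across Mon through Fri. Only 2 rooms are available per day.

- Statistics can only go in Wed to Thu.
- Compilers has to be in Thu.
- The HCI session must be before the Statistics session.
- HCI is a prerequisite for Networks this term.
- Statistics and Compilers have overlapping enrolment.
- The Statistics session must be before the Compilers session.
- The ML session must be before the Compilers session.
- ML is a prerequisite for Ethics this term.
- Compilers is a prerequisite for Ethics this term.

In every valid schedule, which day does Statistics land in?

Wed

Statistics's window is Wed–Thu.
Compilers is fixed at Thu, and Statistics can't share a day with Compilers.
So Statistics must be Wed.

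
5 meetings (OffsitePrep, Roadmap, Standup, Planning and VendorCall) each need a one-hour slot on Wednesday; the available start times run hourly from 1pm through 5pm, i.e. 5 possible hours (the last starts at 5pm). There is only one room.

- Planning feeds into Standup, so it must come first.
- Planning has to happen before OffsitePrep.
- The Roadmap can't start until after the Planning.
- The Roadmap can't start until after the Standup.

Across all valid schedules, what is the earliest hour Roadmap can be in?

3pm

Precedence pushes Roadmap to at least 3pm.
Roadmap at 3pm is achievable: Roadmap -> 3pm; Standup -> 2pm; Planning -> 1pm; OffsitePrep -> 4pm; VendorCall -> 5pm.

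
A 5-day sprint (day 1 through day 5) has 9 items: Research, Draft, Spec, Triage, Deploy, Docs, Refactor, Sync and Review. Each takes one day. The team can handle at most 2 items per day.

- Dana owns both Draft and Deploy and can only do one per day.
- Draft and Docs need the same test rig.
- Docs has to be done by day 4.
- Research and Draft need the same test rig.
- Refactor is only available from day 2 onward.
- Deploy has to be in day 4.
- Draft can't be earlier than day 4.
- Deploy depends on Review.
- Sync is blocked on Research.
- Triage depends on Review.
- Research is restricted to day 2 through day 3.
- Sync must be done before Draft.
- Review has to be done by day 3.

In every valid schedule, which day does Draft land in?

day 5

Draft's window is day 4–day 5.
Deploy is fixed at day 4, and Draft can't share a day with Deploy.
So Draft must be day 5.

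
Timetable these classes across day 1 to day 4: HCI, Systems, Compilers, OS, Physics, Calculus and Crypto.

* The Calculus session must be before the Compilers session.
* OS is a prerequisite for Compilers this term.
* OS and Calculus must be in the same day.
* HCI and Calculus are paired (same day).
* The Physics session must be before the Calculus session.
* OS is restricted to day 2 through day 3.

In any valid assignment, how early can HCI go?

day 2

HCI must be in the same day as OS, which can't be before day 2, so HCI is at least day 2; HCI must be in the same day as OS, which can't be after day 3, so HCI is at most day 3.
HCI at day 2 is achievable: HCI -> day 2; Systems -> day 1; Calculus -> day 2; Physics -> day 1; OS -> day 2; Crypto -> day 1; Compilers -> day 3.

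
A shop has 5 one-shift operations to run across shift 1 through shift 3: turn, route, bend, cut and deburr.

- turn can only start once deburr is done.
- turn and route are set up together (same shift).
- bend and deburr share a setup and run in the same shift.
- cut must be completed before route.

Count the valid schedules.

Splitting on turn: it can be shift 2 (1), shift 3 (4). Listing each branch's schedules as (route, bend, cut, deburr) by shift number:
turn=shift 2: (2,1,1,1) — 1.
turn=shift 3: (3,1,1,1) (3,1,2,1) (3,2,1,2) (3,2,2,2) — 4.
Summing: 1 + 4 = 5.

5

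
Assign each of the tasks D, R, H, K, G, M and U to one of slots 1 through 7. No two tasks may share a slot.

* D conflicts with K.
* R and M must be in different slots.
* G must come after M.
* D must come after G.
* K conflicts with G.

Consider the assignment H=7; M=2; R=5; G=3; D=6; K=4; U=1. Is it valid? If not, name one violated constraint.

G must come after M — holds.
R and M must be in different slots — holds.
No two tasks may share a slot — holds.
D must come after G — holds.
D conflicts with K — holds.
K conflicts with G — holds.

Yes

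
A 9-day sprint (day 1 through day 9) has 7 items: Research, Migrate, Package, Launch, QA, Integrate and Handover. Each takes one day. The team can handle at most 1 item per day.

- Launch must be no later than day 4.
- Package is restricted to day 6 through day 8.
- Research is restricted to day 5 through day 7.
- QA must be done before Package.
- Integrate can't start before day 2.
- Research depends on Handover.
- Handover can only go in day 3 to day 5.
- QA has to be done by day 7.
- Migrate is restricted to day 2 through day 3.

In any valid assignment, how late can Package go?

Package is available from day 6; Package's own window allows nothing later than day 8.
Package at day 8 is achievable: Package in day 8, QA in day 4, Research in day 5, Handover in day 3, Migrate in day 2, Launch in day 1, Integrate in day 6.

day 8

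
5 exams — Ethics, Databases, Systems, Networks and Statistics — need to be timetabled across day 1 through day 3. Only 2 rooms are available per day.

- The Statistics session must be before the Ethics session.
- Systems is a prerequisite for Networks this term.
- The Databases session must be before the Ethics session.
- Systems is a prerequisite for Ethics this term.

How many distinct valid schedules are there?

Splitting on Databases: it can be day 1 (4), day 2 (4). Listing each branch's schedules as (Ethics, Systems, Networks, Statistics) by day number:
Databases=day 1: (3,1,2,2) (3,1,3,2) (3,2,3,1) (3,2,3,2) — 4.
Databases=day 2: (3,1,2,1) (3,1,3,1) (3,1,3,2) (3,2,3,1) — 4.
Summing: 4 + 4 = 8.

8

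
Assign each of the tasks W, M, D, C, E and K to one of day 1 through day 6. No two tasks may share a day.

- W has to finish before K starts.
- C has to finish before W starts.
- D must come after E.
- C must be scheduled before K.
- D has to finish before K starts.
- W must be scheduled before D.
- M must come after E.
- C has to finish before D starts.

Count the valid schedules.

Splitting on W: it can be day 2 (3), day 3 (6), day 4 (3). Listing each branch's schedules as (M, D, C, E, K) by day number:
W=day 2: (4,5,1,3,6) (5,4,1,3,6) (6,4,1,3,5) — 3.
W=day 3: (4,5,1,2,6) (4,5,2,1,6) (5,4,1,2,6) (5,4,2,1,6) (6,4,1,2,5) (6,4,2,1,5) — 6.
W=day 4: (2,5,3,1,6) (3,5,1,2,6) (3,5,2,1,6) — 3.
Summing: 3 + 6 + 3 = 12.

12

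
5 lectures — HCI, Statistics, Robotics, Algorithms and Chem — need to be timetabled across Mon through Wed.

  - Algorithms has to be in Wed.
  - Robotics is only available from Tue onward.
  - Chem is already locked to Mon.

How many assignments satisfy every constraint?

Splitting on HCI: it can be Mon (6), Tue (6), Wed (6). Listing each branch's schedules as (Statistics, Robotics, Algorithms, Chem):
HCI=Mon: (Mon,Tue,Wed,Mon) (Mon,Wed,Wed,Mon) (Tue,Tue,Wed,Mon) (Tue,Wed,Wed,Mon) (Wed,Tue,Wed,Mon) (Wed,Wed,Wed,Mon) — 6.
HCI=Tue: (Mon,Tue,Wed,Mon) (Mon,Wed,Wed,Mon) (Tue,Tue,Wed,Mon) (Tue,Wed,Wed,Mon) (Wed,Tue,Wed,Mon) (Wed,Wed,Wed,Mon) — 6.
HCI=Wed: (Mon,Tue,Wed,Mon) (Mon,Wed,Wed,Mon) (Tue,Tue,Wed,Mon) (Tue,Wed,Wed,Mon) (Wed,Tue,Wed,Mon) (Wed,Wed,Wed,Mon) — 6.
Summing: 6 + 6 + 6 = 18.

18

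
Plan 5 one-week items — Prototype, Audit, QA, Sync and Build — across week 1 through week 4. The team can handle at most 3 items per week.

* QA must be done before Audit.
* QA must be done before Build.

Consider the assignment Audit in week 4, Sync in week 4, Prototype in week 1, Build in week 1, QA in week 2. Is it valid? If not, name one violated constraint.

No — it violates: QA must be done before Build

QA must be done before Build — violated.
The team can handle at most 3 items per week — holds.
QA must be done before Audit — holds.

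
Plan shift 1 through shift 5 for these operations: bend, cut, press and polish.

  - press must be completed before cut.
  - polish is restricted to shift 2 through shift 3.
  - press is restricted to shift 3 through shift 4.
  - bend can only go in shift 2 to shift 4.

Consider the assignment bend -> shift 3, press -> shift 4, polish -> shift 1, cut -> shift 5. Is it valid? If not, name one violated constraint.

press is restricted to shift 3 through shift 4 — holds.
bend can only go in shift 2 to shift 4 — holds.
press must be completed before cut — holds.
polish is restricted to shift 2 through shift 3 — violated.

Invalid. polish is restricted to shift 2 through shift 3.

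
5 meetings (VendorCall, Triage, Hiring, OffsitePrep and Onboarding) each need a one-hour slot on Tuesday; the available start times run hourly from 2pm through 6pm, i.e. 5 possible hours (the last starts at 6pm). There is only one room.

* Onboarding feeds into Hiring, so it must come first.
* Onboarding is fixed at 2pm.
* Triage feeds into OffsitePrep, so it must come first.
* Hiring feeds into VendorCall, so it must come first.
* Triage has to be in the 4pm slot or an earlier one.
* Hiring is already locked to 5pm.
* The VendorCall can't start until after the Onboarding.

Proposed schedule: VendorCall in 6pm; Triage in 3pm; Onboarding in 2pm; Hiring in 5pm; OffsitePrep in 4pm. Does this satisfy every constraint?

Hiring feeds into VendorCall, so it must come first — holds.
Onboarding feeds into Hiring, so it must come first — holds.
Triage feeds into OffsitePrep, so it must come first — holds.
Triage has to be in the 4pm slot or an earlier one — holds.
The VendorCall can't start until after the Onboarding — holds.
There is only one room — holds.
Hiring is already locked to 5pm — holds.
Onboarding is fixed at 2pm — holds.

Valid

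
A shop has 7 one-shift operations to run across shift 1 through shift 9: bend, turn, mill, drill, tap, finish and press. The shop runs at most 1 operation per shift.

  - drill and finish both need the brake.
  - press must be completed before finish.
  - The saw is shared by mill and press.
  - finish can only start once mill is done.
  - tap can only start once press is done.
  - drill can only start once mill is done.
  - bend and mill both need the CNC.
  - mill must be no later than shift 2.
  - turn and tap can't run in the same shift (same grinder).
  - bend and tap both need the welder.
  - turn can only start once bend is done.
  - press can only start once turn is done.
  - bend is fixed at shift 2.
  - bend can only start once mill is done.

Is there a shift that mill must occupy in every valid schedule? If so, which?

mill's window is shift 1–shift 2.
bend is fixed at shift 2, and mill can't share a shift with bend.
So mill must be shift 1.

shift 1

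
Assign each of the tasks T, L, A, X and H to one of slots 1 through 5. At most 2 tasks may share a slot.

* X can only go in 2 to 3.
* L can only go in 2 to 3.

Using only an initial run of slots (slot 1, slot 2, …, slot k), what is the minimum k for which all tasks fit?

3

With at most 2 per slot and 5 tasks, at least 3 slots are needed.
L can't be placed before 2, so the schedule must run through at least slot 2.
3 works (last occupied slot: 3): for example L in 2; X in 2; A in 1; T in 1; H in 3.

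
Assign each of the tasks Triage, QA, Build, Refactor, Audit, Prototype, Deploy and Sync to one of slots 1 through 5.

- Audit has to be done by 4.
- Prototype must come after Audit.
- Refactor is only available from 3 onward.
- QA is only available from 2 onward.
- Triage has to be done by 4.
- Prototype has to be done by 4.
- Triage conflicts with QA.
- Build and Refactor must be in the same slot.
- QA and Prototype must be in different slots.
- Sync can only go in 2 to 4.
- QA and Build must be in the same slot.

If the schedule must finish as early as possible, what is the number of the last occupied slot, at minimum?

slot 3

The precedence chain requires at least 2 distinct slots.
Refactor can't be placed before 3, so the schedule must run through at least slot 3.
3 works (last occupied slot: 3): for example QA=3; Sync=2; Prototype=2; Build=3; Audit=1; Refactor=3; Triage=1; Deploy=1.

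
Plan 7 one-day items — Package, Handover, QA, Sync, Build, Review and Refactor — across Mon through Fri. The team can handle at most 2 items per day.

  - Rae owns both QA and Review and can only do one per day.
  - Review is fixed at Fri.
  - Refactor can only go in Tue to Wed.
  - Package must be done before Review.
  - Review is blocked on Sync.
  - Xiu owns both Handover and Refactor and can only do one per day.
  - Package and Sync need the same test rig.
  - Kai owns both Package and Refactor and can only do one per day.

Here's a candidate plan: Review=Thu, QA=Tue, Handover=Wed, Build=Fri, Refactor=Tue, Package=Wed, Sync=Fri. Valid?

Package and Sync need the same test rig — holds.
Kai owns both Package and Refactor and can only do one per day — holds.
Refactor can only go in Tue to Wed — holds.
Review is fixed at Fri — violated.
Rae owns both QA and Review and can only do one per day — holds.
Package must be done before Review — holds.
Xiu owns both Handover and Refactor and can only do one per day — holds.
Review is blocked on Sync — violated.
The team can handle at most 2 items per day — holds.

Invalid. Review is blocked on Sync.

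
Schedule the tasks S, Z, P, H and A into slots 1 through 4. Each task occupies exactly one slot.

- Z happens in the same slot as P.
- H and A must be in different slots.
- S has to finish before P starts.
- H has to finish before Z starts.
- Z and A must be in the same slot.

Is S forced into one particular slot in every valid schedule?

No

S can be 1 (e.g. Z in 2, A in 2, P in 2, H in 1, S in 1) or 2 (e.g. H in 1; S in 2; A in 3; Z in 3; P in 3).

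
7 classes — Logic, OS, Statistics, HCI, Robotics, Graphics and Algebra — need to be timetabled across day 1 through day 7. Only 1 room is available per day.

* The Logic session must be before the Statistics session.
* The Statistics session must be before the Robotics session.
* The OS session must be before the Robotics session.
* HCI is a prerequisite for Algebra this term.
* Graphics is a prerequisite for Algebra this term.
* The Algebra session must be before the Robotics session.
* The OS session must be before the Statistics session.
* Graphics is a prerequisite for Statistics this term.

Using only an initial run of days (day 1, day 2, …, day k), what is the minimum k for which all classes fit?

The precedence chain requires at least 3 distinct days.
With at most 1 per day and 7 classes, at least 7 days are needed.
7 works (last occupied day: day 7): for example Logic=day 3; Algebra=day 6; Graphics=day 2; Robotics=day 7; OS=day 1; HCI=day 5; Statistics=day 4.

7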